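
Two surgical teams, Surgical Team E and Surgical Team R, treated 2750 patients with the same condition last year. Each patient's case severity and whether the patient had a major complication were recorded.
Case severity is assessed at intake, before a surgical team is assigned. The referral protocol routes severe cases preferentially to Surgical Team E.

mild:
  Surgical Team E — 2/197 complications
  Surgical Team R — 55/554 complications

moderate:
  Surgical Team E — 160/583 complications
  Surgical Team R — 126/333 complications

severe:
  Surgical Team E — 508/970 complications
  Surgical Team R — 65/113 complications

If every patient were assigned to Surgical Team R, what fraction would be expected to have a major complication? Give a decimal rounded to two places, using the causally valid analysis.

0.38

The case severity-specific comparison favours Surgical Team E throughout, but the pooled figures favour Surgical Team R. The question is whether to condition on case severity.
Case severity differs across surgical teams for reasons unrelated to any effect of the surgical team itself, and it separately predicts the outcome — a classic confounder. We must compare within case severity levels.
Standardising Surgical Team R to the population case severity mix: 0.273·55/554 + 0.333·126/333 + 0.394·65/113 = 0.380.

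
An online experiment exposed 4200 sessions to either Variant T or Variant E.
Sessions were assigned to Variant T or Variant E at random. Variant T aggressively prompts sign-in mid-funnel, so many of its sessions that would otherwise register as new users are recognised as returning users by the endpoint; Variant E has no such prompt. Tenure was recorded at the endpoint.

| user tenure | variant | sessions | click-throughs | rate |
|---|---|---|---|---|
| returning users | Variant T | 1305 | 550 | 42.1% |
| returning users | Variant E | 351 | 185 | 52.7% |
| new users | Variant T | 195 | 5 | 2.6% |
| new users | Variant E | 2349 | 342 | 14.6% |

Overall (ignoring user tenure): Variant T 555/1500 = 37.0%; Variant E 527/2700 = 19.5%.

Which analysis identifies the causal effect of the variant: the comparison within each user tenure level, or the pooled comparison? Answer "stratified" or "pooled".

pooled

Within every user tenure level Variant E has the higher rate, yet pooled Variant T does — Simpson's reversal.
User tenure is downstream of the variant. One should not condition on a consequence of treatment, so the overall rates are the right comparison.
Pooled: Variant T 37.0% vs Variant E 19.5%; Variant T is higher overall.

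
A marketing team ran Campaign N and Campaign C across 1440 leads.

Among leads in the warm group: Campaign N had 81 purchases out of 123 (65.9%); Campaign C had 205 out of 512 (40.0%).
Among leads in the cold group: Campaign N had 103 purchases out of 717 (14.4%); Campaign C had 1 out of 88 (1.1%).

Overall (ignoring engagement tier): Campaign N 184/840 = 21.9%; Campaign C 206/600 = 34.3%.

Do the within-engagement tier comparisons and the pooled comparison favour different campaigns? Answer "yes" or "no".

Within each engagement tier level (warm 65.9% vs 40.0%; cold 14.4% vs 1.1%), Campaign N has the higher rate every time. Pooled: 21.9% vs 34.3% — Campaign C has the higher rate overall. The two comparisons disagree.

yes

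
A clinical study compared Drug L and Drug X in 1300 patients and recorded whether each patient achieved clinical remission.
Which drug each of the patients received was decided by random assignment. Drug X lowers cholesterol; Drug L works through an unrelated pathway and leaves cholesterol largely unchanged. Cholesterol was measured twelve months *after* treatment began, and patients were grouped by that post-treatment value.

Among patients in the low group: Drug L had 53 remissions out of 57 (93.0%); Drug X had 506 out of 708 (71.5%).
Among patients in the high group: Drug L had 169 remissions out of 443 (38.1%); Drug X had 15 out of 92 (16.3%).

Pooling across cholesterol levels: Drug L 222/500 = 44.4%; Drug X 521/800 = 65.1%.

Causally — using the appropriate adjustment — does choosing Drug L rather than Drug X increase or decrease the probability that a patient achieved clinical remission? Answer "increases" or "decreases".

Drug L is higher inside every cholesterol stratum but Drug X is higher in aggregate. Whether to stratify depends on how cholesterol relates to the drug.
Because the drug influences cholesterol, cholesterol is a post-treatment mediator, not a confounder. Stratifying on it would bias the estimate; the causal effect is the crude pooled difference.
Pooled: Drug L 44.4% vs Drug X 65.1%; Drug X is higher overall.

decreases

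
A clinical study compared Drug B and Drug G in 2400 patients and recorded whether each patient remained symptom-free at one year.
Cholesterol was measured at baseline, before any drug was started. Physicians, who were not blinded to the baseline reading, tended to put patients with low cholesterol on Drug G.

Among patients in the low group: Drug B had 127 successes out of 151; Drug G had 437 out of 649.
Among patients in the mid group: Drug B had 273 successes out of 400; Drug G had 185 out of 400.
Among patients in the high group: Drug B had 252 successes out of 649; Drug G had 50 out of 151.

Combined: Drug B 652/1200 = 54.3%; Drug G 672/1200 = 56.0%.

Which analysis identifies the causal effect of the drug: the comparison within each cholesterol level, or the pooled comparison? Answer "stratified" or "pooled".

stratified

The stratified and pooled comparisons disagree (Drug B wins within each cholesterol; Drug G wins overall), so the answer turns on the causal role of cholesterol.
Cholesterol is set before the drug has any effect — it is not caused by the drug — and it independently drives the outcome. That makes it a confounder, so the causal comparison is within cholesterol levels.
Within each level — low: 84.1% vs 67.3%; mid: 68.2% vs 46.2%; high: 38.8% vs 33.1% — Drug B is higher every time.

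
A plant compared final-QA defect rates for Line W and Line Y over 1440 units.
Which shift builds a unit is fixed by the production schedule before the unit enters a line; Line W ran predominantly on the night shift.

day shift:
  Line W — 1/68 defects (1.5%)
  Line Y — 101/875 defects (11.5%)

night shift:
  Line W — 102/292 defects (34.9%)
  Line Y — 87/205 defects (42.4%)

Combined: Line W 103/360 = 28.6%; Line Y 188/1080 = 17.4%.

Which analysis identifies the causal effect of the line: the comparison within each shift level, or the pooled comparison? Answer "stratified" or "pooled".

stratified

The shift-specific comparison favours Line W throughout, but the pooled figures favour Line Y. The question is whether to condition on shift.
Shift differs across lines for reasons unrelated to any effect of the line itself, and it separately predicts the outcome — a classic confounder. We must compare within shift levels.
Within each level — day shift: 1.5% vs 11.5%; night shift: 34.9% vs 42.4% — Line W is lower every time.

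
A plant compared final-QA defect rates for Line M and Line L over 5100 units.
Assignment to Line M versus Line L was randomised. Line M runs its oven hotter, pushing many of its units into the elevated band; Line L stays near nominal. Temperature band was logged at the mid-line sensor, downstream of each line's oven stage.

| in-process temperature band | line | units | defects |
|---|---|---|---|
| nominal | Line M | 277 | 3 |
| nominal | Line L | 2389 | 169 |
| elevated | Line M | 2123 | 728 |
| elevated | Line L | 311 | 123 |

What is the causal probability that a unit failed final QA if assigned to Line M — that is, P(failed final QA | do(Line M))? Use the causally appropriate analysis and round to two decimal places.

The stratified and pooled comparisons disagree (Line M wins within each in-process temperature band; Line L wins overall), so the answer turns on the causal role of in-process temperature band.
In-process temperature band lies on the pathway line → in-process temperature band → outcome, so adjusting for it blocks the indirect effect. For the total causal effect of line, use the unadjusted pooled rates.
So P(outcome | do(Line M)) is just the pooled rate for Line M: 731/2400 = 0.305.

0.30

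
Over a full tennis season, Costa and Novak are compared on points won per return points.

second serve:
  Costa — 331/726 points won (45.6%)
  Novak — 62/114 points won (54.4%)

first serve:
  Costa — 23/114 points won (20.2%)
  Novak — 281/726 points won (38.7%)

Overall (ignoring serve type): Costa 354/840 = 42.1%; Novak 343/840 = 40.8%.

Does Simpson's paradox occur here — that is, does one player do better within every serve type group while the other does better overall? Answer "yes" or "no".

yes

Within each serve type level (second serve 45.6% vs 54.4%; first serve 20.2% vs 38.7%), Novak has the higher rate every time. Pooled: 42.1% vs 40.8% — Costa has the higher rate overall. The two comparisons disagree.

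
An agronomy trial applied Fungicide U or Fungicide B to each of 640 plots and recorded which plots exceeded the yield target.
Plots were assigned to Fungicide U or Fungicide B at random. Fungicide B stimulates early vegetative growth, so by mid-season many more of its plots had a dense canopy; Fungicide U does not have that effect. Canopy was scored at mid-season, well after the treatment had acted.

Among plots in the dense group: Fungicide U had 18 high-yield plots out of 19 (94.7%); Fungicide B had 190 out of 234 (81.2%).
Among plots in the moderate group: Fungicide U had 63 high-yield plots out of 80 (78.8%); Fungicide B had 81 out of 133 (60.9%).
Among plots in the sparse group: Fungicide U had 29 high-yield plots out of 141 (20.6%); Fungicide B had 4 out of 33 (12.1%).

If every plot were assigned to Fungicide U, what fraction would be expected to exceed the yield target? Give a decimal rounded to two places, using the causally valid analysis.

The stratified and pooled comparisons disagree (Fungicide U wins within each mid-season canopy; Fungicide B wins overall), so the answer turns on the causal role of mid-season canopy.
Mid-season canopy is downstream of the fungicide. One should not condition on a consequence of treatment, so the overall rates are the right comparison.
So P(outcome | do(Fungicide U)) is just the pooled rate for Fungicide U: 110/240 = 0.458.

0.46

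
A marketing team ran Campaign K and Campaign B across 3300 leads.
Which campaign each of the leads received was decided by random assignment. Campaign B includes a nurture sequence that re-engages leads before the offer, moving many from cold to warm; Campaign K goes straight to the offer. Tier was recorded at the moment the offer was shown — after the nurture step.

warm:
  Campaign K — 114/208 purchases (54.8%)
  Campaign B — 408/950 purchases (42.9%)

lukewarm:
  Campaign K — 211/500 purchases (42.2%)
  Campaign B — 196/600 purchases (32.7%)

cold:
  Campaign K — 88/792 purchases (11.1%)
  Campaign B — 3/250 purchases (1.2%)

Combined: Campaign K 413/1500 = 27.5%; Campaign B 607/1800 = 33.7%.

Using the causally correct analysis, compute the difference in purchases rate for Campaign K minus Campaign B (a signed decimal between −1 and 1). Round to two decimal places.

Engagement tier is downstream of the campaign. One should not condition on a consequence of treatment, so the overall rates are the right comparison.
The causal difference is the pooled difference: 0.275 − 0.337 = -0.062.

-0.06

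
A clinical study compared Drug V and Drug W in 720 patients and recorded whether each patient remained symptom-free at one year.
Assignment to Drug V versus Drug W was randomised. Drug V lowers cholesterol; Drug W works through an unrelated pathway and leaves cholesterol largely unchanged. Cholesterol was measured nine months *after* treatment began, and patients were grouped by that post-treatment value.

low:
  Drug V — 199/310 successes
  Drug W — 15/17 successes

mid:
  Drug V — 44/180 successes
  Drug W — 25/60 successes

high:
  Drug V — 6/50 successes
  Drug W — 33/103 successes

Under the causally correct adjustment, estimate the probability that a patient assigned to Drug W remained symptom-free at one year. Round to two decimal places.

0.41

The distribution of cholesterol is itself part of what the drug does — it is an intermediate outcome. Holding it fixed would remove that part of the effect; the total effect is the pooled difference.
So P(outcome | do(Drug W)) is just the pooled rate for Drug W: 73/180 = 0.406.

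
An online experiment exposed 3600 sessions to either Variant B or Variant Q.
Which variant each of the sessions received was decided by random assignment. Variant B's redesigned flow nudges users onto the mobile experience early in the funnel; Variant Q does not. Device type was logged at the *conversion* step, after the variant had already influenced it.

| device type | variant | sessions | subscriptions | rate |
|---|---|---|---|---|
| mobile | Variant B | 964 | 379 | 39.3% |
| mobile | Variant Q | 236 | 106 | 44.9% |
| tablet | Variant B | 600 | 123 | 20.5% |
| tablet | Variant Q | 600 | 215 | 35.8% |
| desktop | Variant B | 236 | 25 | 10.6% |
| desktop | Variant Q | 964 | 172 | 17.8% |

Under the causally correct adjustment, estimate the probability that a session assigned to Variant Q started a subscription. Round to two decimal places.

Because the variant influences device type, device type is a post-treatment mediator, not a confounder. Stratifying on it would bias the estimate; the causal effect is the crude pooled difference.
So P(outcome | do(Variant Q)) is just the pooled rate for Variant Q: 493/1800 = 0.274.

0.27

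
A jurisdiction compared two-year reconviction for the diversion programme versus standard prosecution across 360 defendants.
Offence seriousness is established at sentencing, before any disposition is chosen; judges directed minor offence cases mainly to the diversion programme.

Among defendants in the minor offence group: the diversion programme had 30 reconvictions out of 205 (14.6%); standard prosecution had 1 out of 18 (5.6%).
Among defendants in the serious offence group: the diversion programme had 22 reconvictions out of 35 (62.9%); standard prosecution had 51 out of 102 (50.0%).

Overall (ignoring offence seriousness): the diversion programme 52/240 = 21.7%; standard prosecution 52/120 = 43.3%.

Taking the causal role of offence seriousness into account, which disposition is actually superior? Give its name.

The stratified and pooled comparisons disagree (standard prosecution wins within each offence seriousness; the diversion programme wins overall), so the answer turns on the causal role of offence seriousness.
Here offence seriousness is a common cause — it drives both which disposition a case falls under and the outcome. The crude comparison mixes populations; the stratum-specific rates are the causally relevant ones.
Within each level — minor offence: 14.6% vs 5.6%; serious offence: 62.9% vs 50.0% — standard prosecution is lower every time.

standard prosecution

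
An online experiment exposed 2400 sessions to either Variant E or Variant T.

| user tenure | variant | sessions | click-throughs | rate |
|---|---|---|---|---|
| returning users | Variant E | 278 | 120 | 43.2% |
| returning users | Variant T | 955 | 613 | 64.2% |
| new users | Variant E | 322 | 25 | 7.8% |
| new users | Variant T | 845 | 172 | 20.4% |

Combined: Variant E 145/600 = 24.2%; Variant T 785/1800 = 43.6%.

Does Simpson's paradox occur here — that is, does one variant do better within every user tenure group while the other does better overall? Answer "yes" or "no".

no

Within each user tenure level (returning users 43.2% vs 64.2%; new users 7.8% vs 20.4%), Variant T has the higher rate every time. Pooled: 24.2% vs 43.6% — Variant T has the higher rate overall. They agree.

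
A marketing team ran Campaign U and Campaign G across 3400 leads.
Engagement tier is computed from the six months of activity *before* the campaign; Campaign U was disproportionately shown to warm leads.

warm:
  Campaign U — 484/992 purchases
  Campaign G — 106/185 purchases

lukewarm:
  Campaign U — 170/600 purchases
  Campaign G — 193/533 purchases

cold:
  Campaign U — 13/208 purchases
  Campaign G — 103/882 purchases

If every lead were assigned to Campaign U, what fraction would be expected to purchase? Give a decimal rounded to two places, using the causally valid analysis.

0.28

Nothing the campaign does changes engagement tier; the imbalance is an allocation artefact. With engagement tier also predicting the outcome, the pooled figure is confounded, and the within-stratum comparison is the causal one.
Standardising Campaign U to the population engagement tier mix: 0.346·484/992 + 0.333·170/600 + 0.321·13/208 = 0.283.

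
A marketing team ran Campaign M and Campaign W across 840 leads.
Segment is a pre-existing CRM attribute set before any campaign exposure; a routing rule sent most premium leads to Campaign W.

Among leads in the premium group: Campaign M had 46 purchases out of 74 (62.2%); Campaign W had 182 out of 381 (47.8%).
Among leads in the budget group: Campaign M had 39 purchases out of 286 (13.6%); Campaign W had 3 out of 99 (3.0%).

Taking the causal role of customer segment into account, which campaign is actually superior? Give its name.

The stratified and pooled comparisons disagree (Campaign M wins within each customer segment; Campaign W wins overall), so the answer turns on the causal role of customer segment.
The imbalance in customer segment arose from how leads were allocated, not from anything the campaign did; and customer segment independently affects the outcome. The pooled gap is confounded — condition on customer segment.
Within each level — premium: 62.2% vs 47.8%; budget: 13.6% vs 3.0% — Campaign M is higher every time.

Campaign M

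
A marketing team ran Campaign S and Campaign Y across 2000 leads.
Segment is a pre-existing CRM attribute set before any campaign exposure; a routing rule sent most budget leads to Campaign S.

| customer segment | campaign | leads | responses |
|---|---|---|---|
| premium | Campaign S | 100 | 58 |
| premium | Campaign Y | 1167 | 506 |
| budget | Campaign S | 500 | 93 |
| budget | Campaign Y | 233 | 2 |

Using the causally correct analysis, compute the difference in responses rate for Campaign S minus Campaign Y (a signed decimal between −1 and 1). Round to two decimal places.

Here customer segment is a common cause — it drives both which campaign a case falls under and the outcome. The crude comparison mixes populations; the stratum-specific rates are the causally relevant ones.
Adjusting over the population distribution of customer segment: 0.633·(0.580−0.434) + 0.366·(0.186−0.009) = +0.158.

+0.16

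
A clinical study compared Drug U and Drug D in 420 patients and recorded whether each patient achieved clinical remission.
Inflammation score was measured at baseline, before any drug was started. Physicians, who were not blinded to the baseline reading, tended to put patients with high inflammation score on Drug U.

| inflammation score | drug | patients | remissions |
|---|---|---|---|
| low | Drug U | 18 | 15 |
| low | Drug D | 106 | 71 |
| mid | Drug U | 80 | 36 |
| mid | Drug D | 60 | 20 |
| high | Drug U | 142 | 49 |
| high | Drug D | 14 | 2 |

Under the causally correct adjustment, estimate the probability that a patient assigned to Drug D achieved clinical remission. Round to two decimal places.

0.36

Inflammation score is set before the drug has any effect — it is not caused by the drug — and it independently drives the outcome. That makes it a confounder, so the causal comparison is within inflammation score levels.
Standardising Drug D to the population inflammation score mix: 0.295·71/106 + 0.333·20/60 + 0.371·2/14 = 0.362.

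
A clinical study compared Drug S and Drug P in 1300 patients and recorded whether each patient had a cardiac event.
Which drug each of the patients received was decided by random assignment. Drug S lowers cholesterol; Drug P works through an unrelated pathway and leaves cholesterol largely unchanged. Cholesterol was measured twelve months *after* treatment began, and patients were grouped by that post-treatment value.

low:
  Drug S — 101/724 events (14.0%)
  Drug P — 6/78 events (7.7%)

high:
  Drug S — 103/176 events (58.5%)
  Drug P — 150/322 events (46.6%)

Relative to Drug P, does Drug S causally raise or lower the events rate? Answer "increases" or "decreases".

decreases

Stratifying would compare drugs among patients the drugs themselves sorted into cholesterol groups — a form of selection on an intermediate. The unconditioned pooled rates give the total causal effect.
Pooled: Drug S 22.7% vs Drug P 39.0%; Drug S is lower overall.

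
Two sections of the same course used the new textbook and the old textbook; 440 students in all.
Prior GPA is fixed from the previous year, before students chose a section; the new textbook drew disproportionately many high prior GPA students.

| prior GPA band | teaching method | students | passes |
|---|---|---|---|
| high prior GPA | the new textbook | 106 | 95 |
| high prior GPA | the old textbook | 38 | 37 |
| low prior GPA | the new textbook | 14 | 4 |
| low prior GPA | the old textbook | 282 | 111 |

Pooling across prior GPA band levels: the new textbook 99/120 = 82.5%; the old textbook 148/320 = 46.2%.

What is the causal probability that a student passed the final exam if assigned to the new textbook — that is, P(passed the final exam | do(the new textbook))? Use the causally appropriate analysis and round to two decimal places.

0.49

the old textbook is higher inside every prior GPA band stratum but the new textbook is higher in aggregate. Whether to stratify depends on how prior GPA band relates to the teaching method.
Nothing the teaching method does changes prior GPA band; the imbalance is an allocation artefact. With prior GPA band also predicting the outcome, the pooled figure is confounded, and the within-stratum comparison is the causal one.
Standardising the new textbook to the population prior GPA band mix: 0.327·95/106 + 0.673·4/14 = 0.486.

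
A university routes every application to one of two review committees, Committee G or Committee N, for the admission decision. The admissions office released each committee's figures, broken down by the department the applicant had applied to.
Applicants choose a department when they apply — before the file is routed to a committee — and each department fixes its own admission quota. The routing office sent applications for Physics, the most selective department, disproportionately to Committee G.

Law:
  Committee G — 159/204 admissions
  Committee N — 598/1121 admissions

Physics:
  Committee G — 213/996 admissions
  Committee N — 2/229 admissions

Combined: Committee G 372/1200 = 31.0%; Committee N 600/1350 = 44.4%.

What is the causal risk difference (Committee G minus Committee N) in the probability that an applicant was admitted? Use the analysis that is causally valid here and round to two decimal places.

+0.23

Department is set before the review committee has any effect — it is not caused by the review committee — and it independently drives the outcome. That makes it a confounder, so the causal comparison is within department levels.
Adjusting over the population distribution of department: 0.520·(0.779−0.533) + 0.480·(0.214−0.009) = +0.226.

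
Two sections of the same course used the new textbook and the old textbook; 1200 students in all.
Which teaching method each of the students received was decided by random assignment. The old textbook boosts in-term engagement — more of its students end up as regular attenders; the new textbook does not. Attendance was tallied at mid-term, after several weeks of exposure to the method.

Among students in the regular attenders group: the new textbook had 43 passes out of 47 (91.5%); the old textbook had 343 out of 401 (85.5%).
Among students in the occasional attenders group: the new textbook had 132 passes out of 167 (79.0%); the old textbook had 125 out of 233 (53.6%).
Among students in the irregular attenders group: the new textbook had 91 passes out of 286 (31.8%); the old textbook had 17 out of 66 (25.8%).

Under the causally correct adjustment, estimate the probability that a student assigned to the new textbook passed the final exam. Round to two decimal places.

The stratified and pooled comparisons disagree (the new textbook wins within each mid-term attendance; the old textbook wins overall), so the answer turns on the causal role of mid-term attendance.
Mid-term attendance here is a post-treatment variable shaped by the teaching method; conditioning on it would introduce bias rather than remove it. The overall comparison is the causal one.
So P(outcome | do(the new textbook)) is just the pooled rate for the new textbook: 266/500 = 0.532.

0.53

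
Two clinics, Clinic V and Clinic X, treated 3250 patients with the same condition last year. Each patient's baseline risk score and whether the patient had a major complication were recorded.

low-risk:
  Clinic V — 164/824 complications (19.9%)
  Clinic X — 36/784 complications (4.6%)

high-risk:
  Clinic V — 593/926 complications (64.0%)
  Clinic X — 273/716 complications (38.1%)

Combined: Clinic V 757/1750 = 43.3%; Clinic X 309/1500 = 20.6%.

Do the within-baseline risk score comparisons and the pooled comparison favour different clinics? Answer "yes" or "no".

no

Within each baseline risk score level (low-risk 19.9% vs 4.6%; high-risk 64.0% vs 38.1%), Clinic X has the lower rate every time. Pooled: 43.3% vs 20.6% — Clinic X has the lower rate overall. They agree.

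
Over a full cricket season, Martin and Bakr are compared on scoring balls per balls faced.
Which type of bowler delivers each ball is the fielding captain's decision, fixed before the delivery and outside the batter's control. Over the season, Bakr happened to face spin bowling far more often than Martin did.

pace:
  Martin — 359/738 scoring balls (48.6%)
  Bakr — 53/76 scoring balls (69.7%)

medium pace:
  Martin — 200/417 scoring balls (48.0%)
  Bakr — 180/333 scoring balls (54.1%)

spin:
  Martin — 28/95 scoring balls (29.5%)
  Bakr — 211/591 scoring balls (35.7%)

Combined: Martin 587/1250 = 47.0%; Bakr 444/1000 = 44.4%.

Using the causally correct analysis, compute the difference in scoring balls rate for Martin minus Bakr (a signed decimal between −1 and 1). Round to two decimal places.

-0.12

Since bowling type is a pre-existing factor (not a product of the player) and it affects the outcome on its own, it is a confounder. The stratified rates, not the pooled rate, identify the causal effect.
Adjusting over the population distribution of bowling type: 0.362·(0.486−0.697) + 0.333·(0.480−0.541) + 0.305·(0.295−0.357) = -0.116.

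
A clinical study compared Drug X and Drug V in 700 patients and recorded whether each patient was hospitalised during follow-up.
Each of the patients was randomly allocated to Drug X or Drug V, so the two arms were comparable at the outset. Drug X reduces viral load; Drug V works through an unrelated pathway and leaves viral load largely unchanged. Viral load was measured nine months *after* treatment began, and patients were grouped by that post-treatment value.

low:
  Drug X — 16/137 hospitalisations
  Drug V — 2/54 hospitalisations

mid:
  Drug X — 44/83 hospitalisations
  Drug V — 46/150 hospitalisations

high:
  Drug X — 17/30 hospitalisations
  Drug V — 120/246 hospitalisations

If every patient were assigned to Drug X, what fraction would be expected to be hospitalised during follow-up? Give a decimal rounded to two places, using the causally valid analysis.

0.31

Because the drug influences viral load, viral load is a post-treatment mediator, not a confounder. Stratifying on it would bias the estimate; the causal effect is the crude pooled difference.
So P(outcome | do(Drug X)) is just the pooled rate for Drug X: 77/250 = 0.308.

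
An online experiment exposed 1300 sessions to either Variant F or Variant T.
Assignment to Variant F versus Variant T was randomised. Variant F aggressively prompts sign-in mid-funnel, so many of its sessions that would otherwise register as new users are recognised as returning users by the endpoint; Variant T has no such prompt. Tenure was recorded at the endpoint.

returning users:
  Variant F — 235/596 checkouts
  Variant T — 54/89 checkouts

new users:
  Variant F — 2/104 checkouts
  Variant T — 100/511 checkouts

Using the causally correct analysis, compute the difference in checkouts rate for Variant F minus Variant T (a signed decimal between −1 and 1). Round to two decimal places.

The stratified and pooled comparisons disagree (Variant T wins within each user tenure; Variant F wins overall), so the answer turns on the causal role of user tenure.
The distribution of user tenure is itself part of what the variant does — it is an intermediate outcome. Holding it fixed would remove that part of the effect; the total effect is the pooled difference.
The causal difference is the pooled difference: 0.339 − 0.257 = +0.082.

+0.08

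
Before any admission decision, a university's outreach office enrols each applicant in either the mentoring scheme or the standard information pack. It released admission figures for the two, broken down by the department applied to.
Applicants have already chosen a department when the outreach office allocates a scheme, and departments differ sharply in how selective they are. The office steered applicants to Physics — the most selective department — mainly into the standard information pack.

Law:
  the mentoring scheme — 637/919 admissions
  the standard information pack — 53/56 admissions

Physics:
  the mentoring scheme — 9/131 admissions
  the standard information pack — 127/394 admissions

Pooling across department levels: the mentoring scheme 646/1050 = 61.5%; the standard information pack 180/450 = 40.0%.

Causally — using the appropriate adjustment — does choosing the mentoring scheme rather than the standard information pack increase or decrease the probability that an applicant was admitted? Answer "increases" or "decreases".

decreases

The department-specific comparison favours the standard information pack throughout, but the pooled figures favour the mentoring scheme. The question is whether to condition on department.
Nothing the outreach scheme does changes department; the imbalance is an allocation artefact. With department also predicting the outcome, the pooled figure is confounded, and the within-stratum comparison is the causal one.
Within each level — Law: 69.3% vs 94.6%; Physics: 6.9% vs 32.2% — the standard information pack is higher every time.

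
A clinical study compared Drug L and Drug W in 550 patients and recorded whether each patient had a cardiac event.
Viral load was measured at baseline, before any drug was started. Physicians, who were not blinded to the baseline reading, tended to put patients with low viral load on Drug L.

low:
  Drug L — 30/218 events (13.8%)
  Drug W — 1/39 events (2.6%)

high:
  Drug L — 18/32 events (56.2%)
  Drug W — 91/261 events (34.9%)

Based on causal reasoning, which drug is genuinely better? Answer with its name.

Drug W

The viral load-specific comparison favours Drug W throughout, but the pooled figures favour Drug L. The question is whether to condition on viral load.
Viral load satisfies the back-door criterion: it is not a descendant of the drug, and it blocks the spurious path from drug to outcome. Adjusting for it (i.e., using the within-viral load rates) gives the causal effect.
Within each level — low: 13.8% vs 2.6%; high: 56.2% vs 34.9% — Drug W is lower every time.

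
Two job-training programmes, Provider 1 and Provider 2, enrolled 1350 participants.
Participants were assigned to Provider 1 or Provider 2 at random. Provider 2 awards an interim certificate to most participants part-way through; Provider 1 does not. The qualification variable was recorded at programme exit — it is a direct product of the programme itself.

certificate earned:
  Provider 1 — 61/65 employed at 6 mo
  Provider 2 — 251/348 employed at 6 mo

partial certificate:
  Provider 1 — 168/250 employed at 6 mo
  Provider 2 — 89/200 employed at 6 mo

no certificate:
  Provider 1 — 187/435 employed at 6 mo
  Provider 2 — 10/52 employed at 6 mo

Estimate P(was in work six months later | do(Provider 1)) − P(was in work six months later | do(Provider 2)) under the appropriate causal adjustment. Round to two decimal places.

-0.03

The qualification attained during the programme-specific comparison favours Provider 1 throughout, but the pooled figures favour Provider 2. The question is whether to condition on qualification attained during the programme.
The distribution of qualification attained during the programme is itself part of what the programme does — it is an intermediate outcome. Holding it fixed would remove that part of the effect; the total effect is the pooled difference.
The causal difference is the pooled difference: 0.555 − 0.583 = -0.029.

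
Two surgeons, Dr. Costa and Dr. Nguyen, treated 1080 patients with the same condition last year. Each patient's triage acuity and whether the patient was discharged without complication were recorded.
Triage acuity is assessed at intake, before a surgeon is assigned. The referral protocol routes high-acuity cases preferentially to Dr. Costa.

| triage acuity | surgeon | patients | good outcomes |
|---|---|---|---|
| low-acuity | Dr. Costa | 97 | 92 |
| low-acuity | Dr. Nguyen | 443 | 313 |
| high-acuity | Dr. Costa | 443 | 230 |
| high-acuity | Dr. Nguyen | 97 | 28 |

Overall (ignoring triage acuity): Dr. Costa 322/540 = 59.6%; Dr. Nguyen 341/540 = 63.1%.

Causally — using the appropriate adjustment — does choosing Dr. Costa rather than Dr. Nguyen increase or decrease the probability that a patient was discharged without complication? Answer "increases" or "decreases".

Since triage acuity is a pre-existing factor (not a product of the surgeon) and it affects the outcome on its own, it is a confounder. The stratified rates, not the pooled rate, identify the causal effect.
Within each level — low-acuity: 94.8% vs 70.7%; high-acuity: 51.9% vs 28.9% — Dr. Costa is higher every time.

increases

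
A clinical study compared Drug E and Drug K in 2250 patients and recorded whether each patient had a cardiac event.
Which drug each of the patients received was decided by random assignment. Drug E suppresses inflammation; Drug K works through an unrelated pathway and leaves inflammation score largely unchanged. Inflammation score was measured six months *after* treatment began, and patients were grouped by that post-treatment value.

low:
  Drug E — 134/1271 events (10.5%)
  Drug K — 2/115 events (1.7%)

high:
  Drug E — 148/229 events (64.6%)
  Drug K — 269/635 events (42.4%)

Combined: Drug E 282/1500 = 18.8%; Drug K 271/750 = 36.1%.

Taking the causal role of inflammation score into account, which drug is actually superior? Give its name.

Drug E

Inflammation score here is a post-treatment variable shaped by the drug; conditioning on it would introduce bias rather than remove it. The overall comparison is the causal one.
Pooled: Drug E 18.8% vs Drug K 36.1%; Drug E is lower overall.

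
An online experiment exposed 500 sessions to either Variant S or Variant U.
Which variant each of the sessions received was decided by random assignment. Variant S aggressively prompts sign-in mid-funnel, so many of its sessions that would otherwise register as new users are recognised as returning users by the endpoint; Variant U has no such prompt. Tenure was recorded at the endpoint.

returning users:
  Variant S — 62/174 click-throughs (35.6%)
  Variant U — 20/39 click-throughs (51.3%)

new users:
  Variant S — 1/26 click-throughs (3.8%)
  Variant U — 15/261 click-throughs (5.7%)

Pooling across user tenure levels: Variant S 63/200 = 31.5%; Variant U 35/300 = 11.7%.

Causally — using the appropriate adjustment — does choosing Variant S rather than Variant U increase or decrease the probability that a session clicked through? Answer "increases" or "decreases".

User tenure is recorded after the variant and is itself shifted by it — it sits on the causal path from variant to outcome. Conditioning on a mediator would strip out part of the effect we want; the pooled comparison gives the total causal effect.
Pooled: Variant S 31.5% vs Variant U 11.7%; Variant S is higher overall.

increases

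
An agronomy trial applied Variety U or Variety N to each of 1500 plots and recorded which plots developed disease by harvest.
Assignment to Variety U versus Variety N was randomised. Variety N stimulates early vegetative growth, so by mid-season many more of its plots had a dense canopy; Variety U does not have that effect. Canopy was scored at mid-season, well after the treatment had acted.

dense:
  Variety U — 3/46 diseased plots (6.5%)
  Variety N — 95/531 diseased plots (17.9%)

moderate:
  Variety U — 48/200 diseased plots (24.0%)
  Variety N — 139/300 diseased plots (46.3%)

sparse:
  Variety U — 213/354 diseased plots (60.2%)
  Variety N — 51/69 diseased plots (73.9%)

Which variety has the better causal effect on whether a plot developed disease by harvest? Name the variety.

The mid-season canopy-specific comparison favours Variety U throughout, but the pooled figures favour Variety N. The question is whether to condition on mid-season canopy.
Mid-season canopy here is a post-treatment variable shaped by the variety; conditioning on it would introduce bias rather than remove it. The overall comparison is the causal one.
Pooled: Variety U 44.0% vs Variety N 31.7%; Variety N is lower overall.

Variety N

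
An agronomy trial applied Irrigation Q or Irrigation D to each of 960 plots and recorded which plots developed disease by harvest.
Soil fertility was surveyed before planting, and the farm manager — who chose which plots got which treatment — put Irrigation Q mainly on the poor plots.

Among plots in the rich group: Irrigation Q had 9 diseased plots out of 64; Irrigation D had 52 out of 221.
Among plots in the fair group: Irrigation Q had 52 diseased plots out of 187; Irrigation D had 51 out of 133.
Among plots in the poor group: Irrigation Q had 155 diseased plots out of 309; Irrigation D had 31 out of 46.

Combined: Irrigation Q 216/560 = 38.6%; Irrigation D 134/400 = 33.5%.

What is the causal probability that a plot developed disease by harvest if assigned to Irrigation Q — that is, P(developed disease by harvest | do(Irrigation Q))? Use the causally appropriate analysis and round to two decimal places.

0.32

Irrigation Q is lower inside every soil fertility stratum but Irrigation D is lower in aggregate. Whether to stratify depends on how soil fertility relates to the irrigation.
Soil fertility differs across irrigations for reasons unrelated to any effect of the irrigation itself, and it separately predicts the outcome — a classic confounder. We must compare within soil fertility levels.
Standardising Irrigation Q to the population soil fertility mix: 0.297·9/64 + 0.333·52/187 + 0.370·155/309 = 0.320.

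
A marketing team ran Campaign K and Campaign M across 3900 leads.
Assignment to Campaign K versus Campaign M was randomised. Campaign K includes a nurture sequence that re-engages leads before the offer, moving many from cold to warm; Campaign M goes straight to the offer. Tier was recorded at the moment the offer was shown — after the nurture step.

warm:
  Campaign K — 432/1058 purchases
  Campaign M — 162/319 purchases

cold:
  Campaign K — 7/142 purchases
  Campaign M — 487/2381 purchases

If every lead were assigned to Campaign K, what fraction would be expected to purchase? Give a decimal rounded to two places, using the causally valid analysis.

The stratified and pooled comparisons disagree (Campaign M wins within each engagement tier; Campaign K wins overall), so the answer turns on the causal role of engagement tier.
Engagement tier lies on the pathway campaign → engagement tier → outcome, so adjusting for it blocks the indirect effect. For the total causal effect of campaign, use the unadjusted pooled rates.
So P(outcome | do(Campaign K)) is just the pooled rate for Campaign K: 439/1200 = 0.366.

0.37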